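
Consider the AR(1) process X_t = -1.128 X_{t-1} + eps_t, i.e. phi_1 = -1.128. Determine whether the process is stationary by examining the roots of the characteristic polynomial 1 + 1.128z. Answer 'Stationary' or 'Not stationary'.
\text{Not stationary}

The AR(p) characteristic polynomial is P(z) = 1 + 1.128z.
Stationarity requires all roots to lie outside the unit circle, i.e. |z| > 1 for every root.
This is linear in z: 1 + (1.128) z = 0  =>  z = -1/(1.128) = -0.886525,  |z| = 0.886525.
Moduli of all roots: 0.8865.
All moduli strictly greater than 1? No.
Verdict: Not stationary.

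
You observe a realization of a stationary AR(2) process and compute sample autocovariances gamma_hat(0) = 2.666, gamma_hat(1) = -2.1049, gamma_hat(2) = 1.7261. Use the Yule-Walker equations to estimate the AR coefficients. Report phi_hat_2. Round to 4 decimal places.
\hat\phi_{2} = 0.0639

The Yule-Walker equations for an AR(p) process read, in matrix form,
  Gamma_p phi = r_p,   with   (Gamma_p)_{ij} = gamma(|i - j|),
                       (r_p)_i = gamma(i),   i,j = 1..p.
Substitute the sample gammas (Toeplitz matrix and right-hand side of size 2):
  Gamma_p = [[2.666, -2.1049], [-2.1049, 2.666]]
  r_p     = [-2.1049, 1.7261]
Written out:
  2.666 phi_1 - 2.1049 phi_2 = -2.1049
  -2.1049 phi_1 + 2.666 phi_2 = 1.7261
Solve by Cramer's rule:
  det = gamma(0)^2 - gamma(1)^2 = (2.666)^2 - (-2.1049)^2 = 7.107556 - 4.43060401 = 2.67695199
  phi_hat_1 = [gamma(1) gamma(0) - gamma(1) gamma(2)] / det = [(-2.1049)(2.666) - (-2.1049)(1.7261)] / 2.67695199 = -1.97839551 / 2.67695199 = -0.739
  phi_hat_2 = [gamma(0) gamma(2) - gamma(1)^2] / det = [(2.666)(1.7261) - (-2.1049)^2] / 2.67695199 = 0.17117859 / 2.67695199 = 0.0639
So phi_hat = [-0.7390, 0.0639].
Therefore phi_hat_2 = 0.0639.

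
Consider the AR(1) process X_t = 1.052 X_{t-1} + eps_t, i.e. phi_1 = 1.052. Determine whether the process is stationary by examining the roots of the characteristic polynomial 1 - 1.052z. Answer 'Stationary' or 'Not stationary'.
\text{Not stationary}

The AR(p) characteristic polynomial is P(z) = 1 - 1.052z.
Stationarity requires all roots to lie outside the unit circle, i.e. |z| > 1 for every root.
This is linear in z: 1 + (-1.052) z = 0  =>  z = -1/(-1.052) = 0.95057,  |z| = 0.95057.
Moduli of all roots: 0.9506.
All moduli strictly greater than 1? No.
Verdict: Not stationary.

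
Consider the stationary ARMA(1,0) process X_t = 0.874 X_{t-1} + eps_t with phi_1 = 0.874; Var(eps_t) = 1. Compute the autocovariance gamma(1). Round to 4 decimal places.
\gamma(1) = 3.7014

Multiply the model equation by X_{t-k} and take expectations. With theta_0 = psi_0 = 1 and psi_j the MA(infinity) weights, this gives
  gamma(k) - sum_i phi_i gamma(k-i) = c_k,
  c_k = sigma^2 * sum_{j=k..q} theta_j psi_{j-k}   (c_k = 0 for k > q),
using gamma(-m) = gamma(m).
Pure AR (q = 0): c_0 = sigma^2 = 1, c_k = 0 for k >= 1.
Equations for k = 0 and k = 1 (AR order 1):
  gamma(0) = phi_1 gamma(1) + c_0
  gamma(1) = phi_1 gamma(0) + c_1
Substituting the second into the first: gamma(0) (1 - phi_1^2) = c_0 + phi_1 c_1, so
  gamma(0) = c_0 / (1 - phi_1^2) = 1 / (1 - (0.874)^2) = 1 / 0.236124 = 4.235063.
  gamma(1) = phi_1 gamma(0) = (0.874)(4.235063) = 3.701445.
Therefore gamma(1) = 3.7014 (to 4 decimal places).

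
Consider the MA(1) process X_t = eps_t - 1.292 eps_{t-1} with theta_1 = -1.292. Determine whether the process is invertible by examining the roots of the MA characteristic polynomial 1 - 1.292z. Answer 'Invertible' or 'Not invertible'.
\text{Not invertible}

The MA(q) characteristic polynomial is P(z) = 1 - 1.292z.
Invertibility requires all roots to lie outside the unit circle, i.e. |z| > 1 for every root.
This is linear in z: 1 + (-1.292) z = 0  =>  z = -1/(-1.292) = 0.773994,  |z| = 0.773994.
Moduli of all roots: 0.7740.
All moduli strictly greater than 1? No.
Verdict: Not invertible.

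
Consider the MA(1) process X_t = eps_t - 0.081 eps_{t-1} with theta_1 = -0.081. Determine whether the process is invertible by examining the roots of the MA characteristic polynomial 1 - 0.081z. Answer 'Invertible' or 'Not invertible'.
\text{Invertible}

The MA(q) characteristic polynomial is P(z) = 1 - 0.081z.
Invertibility requires all roots to lie outside the unit circle, i.e. |z| > 1 for every root.
This is linear in z: 1 + (-0.081) z = 0  =>  z = -1/(-0.081) = 12.345679,  |z| = 12.345679.
Moduli of all roots: 12.3457.
All moduli strictly greater than 1? Yes.
Verdict: Invertible.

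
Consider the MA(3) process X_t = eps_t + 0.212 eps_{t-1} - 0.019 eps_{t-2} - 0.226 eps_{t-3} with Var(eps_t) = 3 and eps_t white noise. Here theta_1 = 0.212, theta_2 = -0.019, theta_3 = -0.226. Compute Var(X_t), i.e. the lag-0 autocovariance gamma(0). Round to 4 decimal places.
\gamma(0) = 3.2891

For an MA(q) process X_t = eps_t + sum_i theta_i eps_{t-i} with
Var(eps_t) = sigma^2, the variance is
  gamma(0) = sigma^2 * (1 + sum_i theta_i^2).
  sum_i theta_i^2 = (0.212)^2 + (-0.019)^2 + (-0.226)^2 = 0.044944 + 0.000361 + 0.051076 = 0.096381.
  gamma(0) = 3 * (1 + 0.096381) = 3 * 1.096381 = 3.289143, which rounds to 3.2891.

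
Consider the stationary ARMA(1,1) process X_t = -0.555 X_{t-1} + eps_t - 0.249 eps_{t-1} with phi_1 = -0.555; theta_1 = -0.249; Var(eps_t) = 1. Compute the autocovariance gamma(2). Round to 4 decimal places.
\gamma(2) = 0.7340

Multiply the model equation by X_{t-k} and take expectations. With theta_0 = psi_0 = 1 and psi_j the MA(infinity) weights, this gives
  gamma(k) - sum_i phi_i gamma(k-i) = c_k,
  c_k = sigma^2 * sum_{j=k..q} theta_j psi_{j-k}   (c_k = 0 for k > q),
using gamma(-m) = gamma(m).
psi-weights needed (psi_j = theta_j + sum_i phi_i psi_{j-i}):
  psi_1 = theta_1 + phi_1 = -0.249 + (-0.555) = -0.804
Right-hand sides:
  c_0 = sigma^2 (1 + theta_1 psi_1) = 1 * (1 + (-0.249)(-0.804)) = 1 * 1.200196 = 1.200196
  c_1 = sigma^2 theta_1 = 1 * (-0.249) = -0.249
  c_2 = 0
Equations for k = 0 and k = 1 (AR order 1):
  gamma(0) = phi_1 gamma(1) + c_0
  gamma(1) = phi_1 gamma(0) + c_1
Substituting the second into the first: gamma(0) (1 - phi_1^2) = c_0 + phi_1 c_1, so
  gamma(0) = (c_0 + phi_1 c_1) / (1 - phi_1^2) = (1.200196 + (-0.555)(-0.249)) / (1 - (-0.555)^2) = 1.338391 / 0.691975 = 1.934161.
  gamma(1) = phi_1 gamma(0) + c_1 = (-0.555)(1.934161) + (-0.249) = -1.322459.
For k = 2 (> q): gamma(2) = phi_1 gamma(1) = (-0.555)(-1.322459) = 0.733965.
Therefore gamma(2) = 0.7340 (to 4 decimal places).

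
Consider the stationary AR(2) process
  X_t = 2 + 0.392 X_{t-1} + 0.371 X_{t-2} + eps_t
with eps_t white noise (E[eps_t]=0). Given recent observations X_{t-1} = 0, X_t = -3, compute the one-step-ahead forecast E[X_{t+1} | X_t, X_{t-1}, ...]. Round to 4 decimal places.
E[X_{t+1} \mid \mathcal F_t] = 0.8240

For an AR(p) model X_t = c + sum_i phi_i X_{t-i} + eps_t, the
one-step-ahead conditional mean is
  E[X_{t+1} | X_t, ...] = c + sum_i phi_i X_{t+1-i}.
Substitute known values:
  E[X_{t+1} | ...] = 2 + (0.392) * (-3) + (0.371) * (0)
                   = 0.8240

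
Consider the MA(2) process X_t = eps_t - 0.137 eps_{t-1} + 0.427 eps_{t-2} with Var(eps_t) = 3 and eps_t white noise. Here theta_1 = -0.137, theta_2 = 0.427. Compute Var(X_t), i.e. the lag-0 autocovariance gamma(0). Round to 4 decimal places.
\gamma(0) = 3.6033

For an MA(q) process X_t = eps_t + sum_i theta_i eps_{t-i} with
Var(eps_t) = sigma^2, the variance is
  gamma(0) = sigma^2 * (1 + sum_i theta_i^2).
  sum_i theta_i^2 = (-0.137)^2 + (0.427)^2 = 0.018769 + 0.182329 = 0.201098.
  gamma(0) = 3 * (1 + 0.201098) = 3 * 1.201098 = 3.603294, which rounds to 3.6033.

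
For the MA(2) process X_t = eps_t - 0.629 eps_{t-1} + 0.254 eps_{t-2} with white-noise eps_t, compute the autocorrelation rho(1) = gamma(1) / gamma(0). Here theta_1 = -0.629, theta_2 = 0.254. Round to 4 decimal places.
\rho(1) = -0.5402

For an MA(q) process with theta_0 = 1, the autocovariance is
  gamma(k) = sigma^2 * sum_{i=0..q-k} theta_i * theta_{i+k},
and rho(k) = gamma(k) / gamma(0). Sigma^2 cancels.
  numerator   = (1)*(-0.629) + (-0.629)*(0.254) = -0.788766.
  denominator = (1)^2 + (-0.629)^2 + (0.254)^2 = 1.460157.
  rho(1) = -0.788766 / 1.460157 = -0.5402.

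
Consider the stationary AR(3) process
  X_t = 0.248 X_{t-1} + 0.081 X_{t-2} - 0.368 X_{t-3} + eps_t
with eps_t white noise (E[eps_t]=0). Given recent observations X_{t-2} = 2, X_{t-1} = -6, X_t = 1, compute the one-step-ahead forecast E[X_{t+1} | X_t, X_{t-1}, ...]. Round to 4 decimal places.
E[X_{t+1} \mid \mathcal F_t] = -0.9740

For an AR(p) model X_t = c + sum_i phi_i X_{t-i} + eps_t, the
one-step-ahead conditional mean is
  E[X_{t+1} | X_t, ...] = c + sum_i phi_i X_{t+1-i}.
Substitute known values:
  E[X_{t+1} | ...] = (0.248) * (1) + (0.081) * (-6) + (-0.368) * (2)
                   = -0.9740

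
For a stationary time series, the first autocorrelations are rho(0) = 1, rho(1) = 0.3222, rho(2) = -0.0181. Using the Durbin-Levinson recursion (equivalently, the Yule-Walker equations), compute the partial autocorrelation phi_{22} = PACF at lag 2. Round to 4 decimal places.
\phi_{22} = -0.1360

The PACF at lag k is phi_{kk}, the last component of the solution
to the Yule-Walker system G_k phi = r_k where
  (G_k)_{ij} = rho(|i - j|), (r_k)_i = rho(i), i,j = 1..k.
Equivalently, Durbin-Levinson gives phi_{kk} iteratively:
  phi_{11} = rho(1)
  phi_{kk} = [rho(k) - sum_{j=1..k-1} phi_{k-1,j} rho(k-j)]
            / [1 - sum_{j=1..k-1} phi_{k-1,j} rho(j)],
  phi_{k,j} = phi_{k-1,j} - phi_{kk} phi_{k-1,k-j},  j = 1..k-1.
Step k = 1:
  phi_11 = rho(1) = 0.3222.
Step k = 2:
  phi_22 = [rho(2) - phi_11 rho(1)] / [1 - phi_11 rho(1)] = [-0.0181 - (0.3222)(0.3222)] / [1 - (0.3222)(0.3222)]
         = -0.12191284 / 0.89618716 = -0.136.
Therefore phi_{22} = -0.1360.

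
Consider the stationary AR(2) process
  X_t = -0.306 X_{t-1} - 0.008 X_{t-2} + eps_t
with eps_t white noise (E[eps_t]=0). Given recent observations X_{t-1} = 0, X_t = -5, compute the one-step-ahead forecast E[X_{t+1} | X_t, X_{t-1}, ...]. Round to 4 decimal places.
E[X_{t+1} \mid \mathcal F_t] = 1.5300

For an AR(p) model X_t = c + sum_i phi_i X_{t-i} + eps_t, the
one-step-ahead conditional mean is
  E[X_{t+1} | X_t, ...] = c + sum_i phi_i X_{t+1-i}.
Substitute known values:
  E[X_{t+1} | ...] = (-0.306) * (-5) + (-0.008) * (0)
                   = 1.5300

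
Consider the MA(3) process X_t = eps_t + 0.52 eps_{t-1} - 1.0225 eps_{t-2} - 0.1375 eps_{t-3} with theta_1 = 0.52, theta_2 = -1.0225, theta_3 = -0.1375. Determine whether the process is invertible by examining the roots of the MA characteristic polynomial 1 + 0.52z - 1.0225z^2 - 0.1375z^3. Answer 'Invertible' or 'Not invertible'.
\text{Not invertible}

The MA(q) characteristic polynomial is P(z) = 1 + 0.52z - 1.0225z^2 - 0.1375z^3.
Invertibility requires all roots to lie outside the unit circle, i.e. |z| > 1 for every root.
Degree 3: look for a simple real root z0 first, then factor out (1 - z/z0) and solve the remaining quadratic.
Testing z0 = -0.8: P(-0.8) = 1 + (0.52)(-0.8) + (-1.0225)(-0.8)^2 + (-0.1375)(-0.8)^3
  = 1 + (-0.416) + (-0.6544) + (0.0704) = 0.  So z_0 = -0.8 is a root, |z_0| = 0.8.
Divide out the factor (1 + 1.25 z) = (1 - z/z0) (since 1/z0 = -1.25):
  P(z) = (1 + 1.25 z)(1 + (-0.73) z + (-0.11) z^2)
  [check: z-coef -0.73 - (-1.25) = 0.52; z^2-coef -0.11 - (-1.25)(-0.73) = -1.0225; z^3-coef -(-1.25)(-0.11) = -0.1375.]
Remaining roots from the quadratic factor 1 + (-0.73) z + (-0.11) z^2:
  Set 1 + (-0.73) z + (-0.11) z^2 = 0, i.e. a z^2 + b z + c = 0 with a = -0.11, b = -0.73, c = 1.
  Discriminant D = b^2 - 4ac = (-0.73)^2 - 4*(-0.11)*1 = 0.5329 - (-0.44) = 0.9729.
  D >= 0, so the roots are real: z = (-b +/- sqrt(D)) / (2a) = (0.73 +/- 0.986357) / (-0.22).
    z_1 = (0.73 + 0.986357) / (-0.22) = -7.8016,   |z_1| = 7.8016.
    z_2 = (0.73 - 0.986357) / (-0.22) = 1.1653,   |z_2| = 1.1653.
Moduli of all roots: 0.8000, 7.8016, 1.1653.
All moduli strictly greater than 1? No.
Verdict: Not invertible.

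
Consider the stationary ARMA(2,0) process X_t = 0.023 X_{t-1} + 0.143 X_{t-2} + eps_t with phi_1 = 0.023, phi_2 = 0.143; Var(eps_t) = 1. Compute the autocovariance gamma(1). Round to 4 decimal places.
\gamma(1) = 0.0274

Multiply the model equation by X_{t-k} and take expectations. With theta_0 = psi_0 = 1 and psi_j the MA(infinity) weights, this gives
  gamma(k) - sum_i phi_i gamma(k-i) = c_k,
  c_k = sigma^2 * sum_{j=k..q} theta_j psi_{j-k}   (c_k = 0 for k > q),
using gamma(-m) = gamma(m).
Pure AR (q = 0): c_0 = sigma^2 = 1, c_k = 0 for k >= 1.
Equations for k = 0, 1, 2 (AR order 2, c_2 = 0):
  (E0) gamma(0) = phi_1 gamma(1) + phi_2 gamma(2) + c_0
  (E1) gamma(1) = phi_1 gamma(0) + phi_2 gamma(1) + c_1
  (E2) gamma(2) = phi_1 gamma(1) + phi_2 gamma(0)
From (E1): gamma(1) = A gamma(0) + B with
  A = phi_1 / (1 - phi_2) = 0.023 / 0.857 = 0.026838,   B = c_1 / (1 - phi_2) = 0 / 0.857 = 0.
Insert (E2) into (E0): gamma(0) (1 - phi_2^2) = phi_1 (1 + phi_2) gamma(1) + c_0.
  phi_1 (1 + phi_2) = (0.023)(1.143) = 0.026289,   1 - phi_2^2 = 0.979551.
Replace gamma(1) by A gamma(0) + B and collect gamma(0):
  gamma(0) [0.979551 - (0.026289)(0.026838)] = c_0 = 1
  gamma(0) * 0.978845 = 1
  gamma(0) = 1 / 0.978845 = 1.021612.
  gamma(1) = A gamma(0) = (0.026838)(1.021612) = 0.027418.
Therefore gamma(1) = 0.0274 (to 4 decimal places).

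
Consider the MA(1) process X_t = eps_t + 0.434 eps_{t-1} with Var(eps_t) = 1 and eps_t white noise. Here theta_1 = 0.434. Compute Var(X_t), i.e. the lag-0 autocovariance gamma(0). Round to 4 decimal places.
\gamma(0) = 1.1884

For an MA(q) process X_t = eps_t + sum_i theta_i eps_{t-i} with
Var(eps_t) = sigma^2, the variance is
  gamma(0) = sigma^2 * (1 + sum_i theta_i^2).
  sum_i theta_i^2 = (0.434)^2 = 0.188356.
  gamma(0) = 1 * (1 + 0.188356) = 1 * 1.188356 = 1.188356, which rounds to 1.1884.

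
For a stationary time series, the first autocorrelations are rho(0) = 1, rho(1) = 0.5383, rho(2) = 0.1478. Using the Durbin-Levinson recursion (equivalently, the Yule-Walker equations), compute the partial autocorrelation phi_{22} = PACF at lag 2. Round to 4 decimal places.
\phi_{22} = -0.1999

The PACF at lag k is phi_{kk}, the last component of the solution
to the Yule-Walker system G_k phi = r_k where
  (G_k)_{ij} = rho(|i - j|), (r_k)_i = rho(i), i,j = 1..k.
Equivalently, Durbin-Levinson gives phi_{kk} iteratively:
  phi_{11} = rho(1)
  phi_{kk} = [rho(k) - sum_{j=1..k-1} phi_{k-1,j} rho(k-j)]
            / [1 - sum_{j=1..k-1} phi_{k-1,j} rho(j)],
  phi_{k,j} = phi_{k-1,j} - phi_{kk} phi_{k-1,k-j},  j = 1..k-1.
Step k = 1:
  phi_11 = rho(1) = 0.5383.
Step k = 2:
  phi_22 = [rho(2) - phi_11 rho(1)] / [1 - phi_11 rho(1)] = [0.1478 - (0.5383)(0.5383)] / [1 - (0.5383)(0.5383)]
         = -0.14196689 / 0.71023311 = -0.1999.
Therefore phi_{22} = -0.1999.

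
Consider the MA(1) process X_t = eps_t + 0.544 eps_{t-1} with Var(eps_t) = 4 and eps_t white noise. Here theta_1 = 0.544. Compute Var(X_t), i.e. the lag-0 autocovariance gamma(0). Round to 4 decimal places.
\gamma(0) = 5.1837

For an MA(q) process X_t = eps_t + sum_i theta_i eps_{t-i} with
Var(eps_t) = sigma^2, the variance is
  gamma(0) = sigma^2 * (1 + sum_i theta_i^2).
  sum_i theta_i^2 = (0.544)^2 = 0.295936.
  gamma(0) = 4 * (1 + 0.295936) = 4 * 1.295936 = 5.183744, which rounds to 5.1837.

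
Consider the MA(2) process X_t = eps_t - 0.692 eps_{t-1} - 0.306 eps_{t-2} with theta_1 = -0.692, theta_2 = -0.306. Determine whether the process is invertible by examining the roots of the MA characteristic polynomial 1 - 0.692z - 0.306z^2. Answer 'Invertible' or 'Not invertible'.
\text{Invertible}

The MA(q) characteristic polynomial is P(z) = 1 - 0.692z - 0.306z^2.
Invertibility requires all roots to lie outside the unit circle, i.e. |z| > 1 for every root.
Set 1 + (-0.692) z + (-0.306) z^2 = 0, i.e. a z^2 + b z + c = 0 with a = -0.306, b = -0.692, c = 1.
Discriminant D = b^2 - 4ac = (-0.692)^2 - 4*(-0.306)*1 = 0.478864 - (-1.224) = 1.702864.
D >= 0, so the roots are real: z = (-b +/- sqrt(D)) / (2a) = (0.692 +/- 1.304938) / (-0.612).
  z_1 = (0.692 + 1.304938) / (-0.612) = -3.263,   |z_1| = 3.263.
  z_2 = (0.692 - 1.304938) / (-0.612) = 1.0015,   |z_2| = 1.0015.
Moduli of all roots: 3.2630, 1.0015.
All moduli strictly greater than 1? Yes.
Verdict: Invertible.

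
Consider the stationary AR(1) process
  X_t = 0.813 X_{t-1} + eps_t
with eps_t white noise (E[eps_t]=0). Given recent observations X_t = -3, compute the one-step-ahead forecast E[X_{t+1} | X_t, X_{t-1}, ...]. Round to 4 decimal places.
E[X_{t+1} \mid \mathcal F_t] = -2.4390

For an AR(p) model X_t = c + sum_i phi_i X_{t-i} + eps_t, the
one-step-ahead conditional mean is
  E[X_{t+1} | X_t, ...] = c + sum_i phi_i X_{t+1-i}.
Substitute known values:
  E[X_{t+1} | ...] = (0.813) * (-3)
                   = -2.4390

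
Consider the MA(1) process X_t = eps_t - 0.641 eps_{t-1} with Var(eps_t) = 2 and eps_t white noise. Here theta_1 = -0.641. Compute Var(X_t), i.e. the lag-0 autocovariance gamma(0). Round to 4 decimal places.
\gamma(0) = 2.8218

For an MA(q) process X_t = eps_t + sum_i theta_i eps_{t-i} with
Var(eps_t) = sigma^2, the variance is
  gamma(0) = sigma^2 * (1 + sum_i theta_i^2).
  sum_i theta_i^2 = (-0.641)^2 = 0.410881.
  gamma(0) = 2 * (1 + 0.410881) = 2 * 1.410881 = 2.821762, which rounds to 2.8218.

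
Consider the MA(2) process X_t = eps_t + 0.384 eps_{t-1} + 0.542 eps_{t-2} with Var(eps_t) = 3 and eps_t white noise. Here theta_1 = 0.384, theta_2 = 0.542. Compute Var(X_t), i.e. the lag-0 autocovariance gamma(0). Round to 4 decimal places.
\gamma(0) = 4.3237

For an MA(q) process X_t = eps_t + sum_i theta_i eps_{t-i} with
Var(eps_t) = sigma^2, the variance is
  gamma(0) = sigma^2 * (1 + sum_i theta_i^2).
  sum_i theta_i^2 = (0.384)^2 + (0.542)^2 = 0.147456 + 0.293764 = 0.44122.
  gamma(0) = 3 * (1 + 0.44122) = 3 * 1.44122 = 4.32366, which rounds to 4.3237.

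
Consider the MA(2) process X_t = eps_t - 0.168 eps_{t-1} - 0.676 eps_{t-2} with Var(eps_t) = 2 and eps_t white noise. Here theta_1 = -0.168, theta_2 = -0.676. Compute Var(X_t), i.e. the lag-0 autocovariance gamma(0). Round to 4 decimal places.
\gamma(0) = 2.9704

For an MA(q) process X_t = eps_t + sum_i theta_i eps_{t-i} with
Var(eps_t) = sigma^2, the variance is
  gamma(0) = sigma^2 * (1 + sum_i theta_i^2).
  sum_i theta_i^2 = (-0.168)^2 + (-0.676)^2 = 0.028224 + 0.456976 = 0.4852.
  gamma(0) = 2 * (1 + 0.4852) = 2 * 1.4852 = 2.9704.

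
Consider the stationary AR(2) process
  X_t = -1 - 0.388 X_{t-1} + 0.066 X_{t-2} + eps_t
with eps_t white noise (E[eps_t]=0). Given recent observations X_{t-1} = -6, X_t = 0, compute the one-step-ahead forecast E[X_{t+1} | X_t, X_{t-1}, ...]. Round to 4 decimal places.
E[X_{t+1} \mid \mathcal F_t] = -1.3960

For an AR(p) model X_t = c + sum_i phi_i X_{t-i} + eps_t, the
one-step-ahead conditional mean is
  E[X_{t+1} | X_t, ...] = c + sum_i phi_i X_{t+1-i}.
Substitute known values:
  E[X_{t+1} | ...] = -1 + (-0.388) * (0) + (0.066) * (-6)
                   = -1.3960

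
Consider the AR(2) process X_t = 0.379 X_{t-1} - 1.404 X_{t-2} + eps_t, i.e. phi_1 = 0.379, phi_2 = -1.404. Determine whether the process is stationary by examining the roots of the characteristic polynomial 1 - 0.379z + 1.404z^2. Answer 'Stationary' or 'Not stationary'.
\text{Not stationary}

The AR(p) characteristic polynomial is P(z) = 1 - 0.379z + 1.404z^2.
Stationarity requires all roots to lie outside the unit circle, i.e. |z| > 1 for every root.
Set 1 + (-0.379) z + (1.404) z^2 = 0, i.e. a z^2 + b z + c = 0 with a = 1.404, b = -0.379, c = 1.
Discriminant D = b^2 - 4ac = (-0.379)^2 - 4*(1.404)*1 = 0.143641 - (5.616) = -5.472359.
D < 0, so the roots are the complex-conjugate pair z = (-b +/- i sqrt(-D)) / (2a) = 0.135 +/- 0.8331i.
For a conjugate pair |z|^2 = z * conj(z) = (product of roots) = c/a = 1/(1.404) = 0.712251, so |z| = sqrt(0.712251) = 0.8439 for both roots.
Moduli of all roots: 0.8439, 0.8439.
All moduli strictly greater than 1? No.
Verdict: Not stationary.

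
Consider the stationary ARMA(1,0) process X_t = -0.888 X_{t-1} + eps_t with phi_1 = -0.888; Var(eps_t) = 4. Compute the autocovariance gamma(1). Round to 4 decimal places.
\gamma(1) = -16.7978

Multiply the model equation by X_{t-k} and take expectations. With theta_0 = psi_0 = 1 and psi_j the MA(infinity) weights, this gives
  gamma(k) - sum_i phi_i gamma(k-i) = c_k,
  c_k = sigma^2 * sum_{j=k..q} theta_j psi_{j-k}   (c_k = 0 for k > q),
using gamma(-m) = gamma(m).
Pure AR (q = 0): c_0 = sigma^2 = 4, c_k = 0 for k >= 1.
Equations for k = 0 and k = 1 (AR order 1):
  gamma(0) = phi_1 gamma(1) + c_0
  gamma(1) = phi_1 gamma(0) + c_1
Substituting the second into the first: gamma(0) (1 - phi_1^2) = c_0 + phi_1 c_1, so
  gamma(0) = c_0 / (1 - phi_1^2) = 4 / (1 - (-0.888)^2) = 4 / 0.211456 = 18.916465.
  gamma(1) = phi_1 gamma(0) = (-0.888)(18.916465) = -16.797821.
Therefore gamma(1) = -16.7978 (to 4 decimal places).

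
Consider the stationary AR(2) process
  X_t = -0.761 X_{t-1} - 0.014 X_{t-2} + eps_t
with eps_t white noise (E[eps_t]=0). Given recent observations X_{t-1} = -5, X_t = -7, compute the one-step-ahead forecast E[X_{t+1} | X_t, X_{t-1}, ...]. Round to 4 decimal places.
E[X_{t+1} \mid \mathcal F_t] = 5.3970

For an AR(p) model X_t = c + sum_i phi_i X_{t-i} + eps_t, the
one-step-ahead conditional mean is
  E[X_{t+1} | X_t, ...] = c + sum_i phi_i X_{t+1-i}.
Substitute known values:
  E[X_{t+1} | ...] = (-0.761) * (-7) + (-0.014) * (-5)
                   = 5.3970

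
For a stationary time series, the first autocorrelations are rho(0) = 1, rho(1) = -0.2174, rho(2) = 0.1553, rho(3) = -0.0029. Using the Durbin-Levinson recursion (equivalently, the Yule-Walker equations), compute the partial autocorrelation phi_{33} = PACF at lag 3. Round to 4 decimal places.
\phi_{33} = 0.0550

The PACF at lag k is phi_{kk}, the last component of the solution
to the Yule-Walker system G_k phi = r_k where
  (G_k)_{ij} = rho(|i - j|), (r_k)_i = rho(i), i,j = 1..k.
Equivalently, Durbin-Levinson gives phi_{kk} iteratively:
  phi_{11} = rho(1)
  phi_{kk} = [rho(k) - sum_{j=1..k-1} phi_{k-1,j} rho(k-j)]
            / [1 - sum_{j=1..k-1} phi_{k-1,j} rho(j)],
  phi_{k,j} = phi_{k-1,j} - phi_{kk} phi_{k-1,k-j},  j = 1..k-1.
Step k = 1:
  phi_11 = rho(1) = -0.2174.
Step k = 2:
  phi_22 = [rho(2) - phi_11 rho(1)] / [1 - phi_11 rho(1)] = [0.1553 - (-0.2174)(-0.2174)] / [1 - (-0.2174)(-0.2174)]
         = 0.10803724 / 0.95273724 = 0.113397.
  Update: phi_21 = phi_11 - phi_22 phi_11 = -0.2174 - (0.113397)(-0.2174) = -0.192748.
Step k = 3:
  phi_33 = [rho(3) - phi_21 rho(2) - phi_22 rho(1)] / [1 - phi_21 rho(1) - phi_22 rho(2)]
    numerator   = -0.0029 - (-0.192748)(0.1553) - (0.113397)(-0.2174) = 0.05168613
    denominator = 1 - (-0.192748)(-0.2174) - (0.113397)(0.1553) = 0.94048618
  phi_33 = 0.05168613 / 0.94048618 = 0.055.
Therefore phi_{33} = 0.0550.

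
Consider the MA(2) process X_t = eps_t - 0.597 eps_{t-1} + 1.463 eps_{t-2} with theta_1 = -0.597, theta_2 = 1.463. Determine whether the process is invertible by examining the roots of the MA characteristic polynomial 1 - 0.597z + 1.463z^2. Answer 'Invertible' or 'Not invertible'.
\text{Not invertible}

The MA(q) characteristic polynomial is P(z) = 1 - 0.597z + 1.463z^2.
Invertibility requires all roots to lie outside the unit circle, i.e. |z| > 1 for every root.
Set 1 + (-0.597) z + (1.463) z^2 = 0, i.e. a z^2 + b z + c = 0 with a = 1.463, b = -0.597, c = 1.
Discriminant D = b^2 - 4ac = (-0.597)^2 - 4*(1.463)*1 = 0.356409 - (5.852) = -5.495591.
D < 0, so the roots are the complex-conjugate pair z = (-b +/- i sqrt(-D)) / (2a) = 0.204 +/- 0.8012i.
For a conjugate pair |z|^2 = z * conj(z) = (product of roots) = c/a = 1/(1.463) = 0.683527, so |z| = sqrt(0.683527) = 0.8268 for both roots.
Moduli of all roots: 0.8268, 0.8268.
All moduli strictly greater than 1? No.
Verdict: Not invertible.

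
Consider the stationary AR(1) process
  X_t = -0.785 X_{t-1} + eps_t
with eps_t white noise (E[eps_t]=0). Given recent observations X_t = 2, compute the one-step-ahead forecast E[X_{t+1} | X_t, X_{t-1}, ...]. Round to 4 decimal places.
E[X_{t+1} \mid \mathcal F_t] = -1.5700

For an AR(p) model X_t = c + sum_i phi_i X_{t-i} + eps_t, the
one-step-ahead conditional mean is
  E[X_{t+1} | X_t, ...] = c + sum_i phi_i X_{t+1-i}.
Substitute known values:
  E[X_{t+1} | ...] = (-0.785) * (2)
                   = -1.5700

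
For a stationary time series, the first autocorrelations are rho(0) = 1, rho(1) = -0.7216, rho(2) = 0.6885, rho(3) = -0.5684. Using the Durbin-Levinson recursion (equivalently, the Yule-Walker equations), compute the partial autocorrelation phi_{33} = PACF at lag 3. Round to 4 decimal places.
\phi_{33} = 0.0169

The PACF at lag k is phi_{kk}, the last component of the solution
to the Yule-Walker system G_k phi = r_k where
  (G_k)_{ij} = rho(|i - j|), (r_k)_i = rho(i), i,j = 1..k.
Equivalently, Durbin-Levinson gives phi_{kk} iteratively:
  phi_{11} = rho(1)
  phi_{kk} = [rho(k) - sum_{j=1..k-1} phi_{k-1,j} rho(k-j)]
            / [1 - sum_{j=1..k-1} phi_{k-1,j} rho(j)],
  phi_{k,j} = phi_{k-1,j} - phi_{kk} phi_{k-1,k-j},  j = 1..k-1.
Step k = 1:
  phi_11 = rho(1) = -0.7216.
Step k = 2:
  phi_22 = [rho(2) - phi_11 rho(1)] / [1 - phi_11 rho(1)] = [0.6885 - (-0.7216)(-0.7216)] / [1 - (-0.7216)(-0.7216)]
         = 0.16779344 / 0.47929344 = 0.350085.
  Update: phi_21 = phi_11 - phi_22 phi_11 = -0.7216 - (0.350085)(-0.7216) = -0.468979.
Step k = 3:
  phi_33 = [rho(3) - phi_21 rho(2) - phi_22 rho(1)] / [1 - phi_21 rho(1) - phi_22 rho(2)]
    numerator   = -0.5684 - (-0.468979)(0.6885) - (0.350085)(-0.7216) = 0.00711314
    denominator = 1 - (-0.468979)(-0.7216) - (0.350085)(0.6885) = 0.42055147
  phi_33 = 0.00711314 / 0.42055147 = 0.0169.
Therefore phi_{33} = 0.0169.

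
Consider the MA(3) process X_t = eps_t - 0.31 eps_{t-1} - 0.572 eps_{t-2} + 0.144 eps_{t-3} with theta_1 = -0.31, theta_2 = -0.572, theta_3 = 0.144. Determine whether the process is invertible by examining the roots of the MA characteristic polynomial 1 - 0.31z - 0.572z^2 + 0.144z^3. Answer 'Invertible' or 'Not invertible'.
\text{Invertible}

The MA(q) characteristic polynomial is P(z) = 1 - 0.31z - 0.572z^2 + 0.144z^3.
Invertibility requires all roots to lie outside the unit circle, i.e. |z| > 1 for every root.
Degree 3: look for a simple real root z0 first, then factor out (1 - z/z0) and solve the remaining quadratic.
Testing z0 = 1.25: P(1.25) = 1 + (-0.31)(1.25) + (-0.572)(1.25)^2 + (0.144)(1.25)^3
  = 1 + (-0.3875) + (-0.89375) + (0.28125) = 0.  So z_0 = 1.25 is a root, |z_0| = 1.25.
Divide out the factor (1 - 0.8 z) = (1 - z/z0) (since 1/z0 = 0.8):
  P(z) = (1 - 0.8 z)(1 + (0.49) z + (-0.18) z^2)
  [check: z-coef 0.49 - (0.8) = -0.31; z^2-coef -0.18 - (0.8)(0.49) = -0.572; z^3-coef -(0.8)(-0.18) = 0.144.]
Remaining roots from the quadratic factor 1 + (0.49) z + (-0.18) z^2:
  Set 1 + (0.49) z + (-0.18) z^2 = 0, i.e. a z^2 + b z + c = 0 with a = -0.18, b = 0.49, c = 1.
  Discriminant D = b^2 - 4ac = (0.49)^2 - 4*(-0.18)*1 = 0.2401 - (-0.72) = 0.9601.
  D >= 0, so the roots are real: z = (-b +/- sqrt(D)) / (2a) = (-0.49 +/- 0.979847) / (-0.36).
    z_1 = (-0.49 + 0.979847) / (-0.36) = -1.3607,   |z_1| = 1.3607.
    z_2 = (-0.49 - 0.979847) / (-0.36) = 4.0829,   |z_2| = 4.0829.
Moduli of all roots: 1.2500, 1.3607, 4.0829.
All moduli strictly greater than 1? Yes.
Verdict: Invertible.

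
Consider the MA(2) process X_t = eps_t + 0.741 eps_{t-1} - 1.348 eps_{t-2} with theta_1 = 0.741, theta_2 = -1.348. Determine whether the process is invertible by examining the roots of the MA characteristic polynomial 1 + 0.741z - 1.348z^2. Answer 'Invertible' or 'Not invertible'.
\text{Not invertible}

The MA(q) characteristic polynomial is P(z) = 1 + 0.741z - 1.348z^2.
Invertibility requires all roots to lie outside the unit circle, i.e. |z| > 1 for every root.
Set 1 + (0.741) z + (-1.348) z^2 = 0, i.e. a z^2 + b z + c = 0 with a = -1.348, b = 0.741, c = 1.
Discriminant D = b^2 - 4ac = (0.741)^2 - 4*(-1.348)*1 = 0.549081 - (-5.392) = 5.941081.
D >= 0, so the roots are real: z = (-b +/- sqrt(D)) / (2a) = (-0.741 +/- 2.437433) / (-2.696).
  z_1 = (-0.741 + 2.437433) / (-2.696) = -0.6292,   |z_1| = 0.6292.
  z_2 = (-0.741 - 2.437433) / (-2.696) = 1.1789,   |z_2| = 1.1789.
Moduli of all roots: 0.6292, 1.1789.
All moduli strictly greater than 1? No.
Verdict: Not invertible.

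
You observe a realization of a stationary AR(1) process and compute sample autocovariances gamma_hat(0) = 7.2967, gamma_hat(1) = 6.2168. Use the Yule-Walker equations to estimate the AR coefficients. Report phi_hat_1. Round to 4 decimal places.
\hat\phi_{1} = 0.8520

The Yule-Walker equations for an AR(p) process read, in matrix form,
  Gamma_p phi = r_p,   with   (Gamma_p)_{ij} = gamma(|i - j|),
                       (r_p)_i = gamma(i),   i,j = 1..p.
Substitute the sample gammas (Toeplitz matrix and right-hand side of size 1):
  Gamma_p = [[7.2967]]
  r_p     = [6.2168]
With p = 1 this is the single equation gamma(0) phi_1 = gamma(1):
  phi_hat_1 = gamma(1) / gamma(0) = 6.2168 / 7.2967 = 0.8520.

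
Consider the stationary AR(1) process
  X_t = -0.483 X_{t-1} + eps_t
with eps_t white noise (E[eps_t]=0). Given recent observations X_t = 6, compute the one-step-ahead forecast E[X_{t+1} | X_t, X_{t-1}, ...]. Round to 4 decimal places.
E[X_{t+1} \mid \mathcal F_t] = -2.8980

For an AR(p) model X_t = c + sum_i phi_i X_{t-i} + eps_t, the
one-step-ahead conditional mean is
  E[X_{t+1} | X_t, ...] = c + sum_i phi_i X_{t+1-i}.
Substitute known values:
  E[X_{t+1} | ...] = (-0.483) * (6)
                   = -2.8980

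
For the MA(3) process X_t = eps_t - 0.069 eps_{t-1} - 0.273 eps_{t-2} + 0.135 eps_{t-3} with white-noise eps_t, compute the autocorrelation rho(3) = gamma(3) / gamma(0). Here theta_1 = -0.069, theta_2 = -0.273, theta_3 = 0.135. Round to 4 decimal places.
\rho(3) = 0.1230

For an MA(q) process with theta_0 = 1, the autocovariance is
  gamma(k) = sigma^2 * sum_{i=0..q-k} theta_i * theta_{i+k},
and rho(k) = gamma(k) / gamma(0). Sigma^2 cancels.
  numerator   = (1)*(0.135) = 0.135.
  denominator = (1)^2 + (-0.069)^2 + (-0.273)^2 + (0.135)^2 = 1.097515.
  rho(3) = 0.135 / 1.097515 = 0.1230.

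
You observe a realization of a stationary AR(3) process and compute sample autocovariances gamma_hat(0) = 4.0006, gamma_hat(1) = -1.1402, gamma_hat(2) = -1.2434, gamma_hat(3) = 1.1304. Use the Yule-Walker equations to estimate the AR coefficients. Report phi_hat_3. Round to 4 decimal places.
\hat\phi_{3} = 0.0460

The Yule-Walker equations for an AR(p) process read, in matrix form,
  Gamma_p phi = r_p,   with   (Gamma_p)_{ij} = gamma(|i - j|),
                       (r_p)_i = gamma(i),   i,j = 1..p.
Substitute the sample gammas (Toeplitz matrix and right-hand side of size 3):
  Gamma_p = [[4.0006, -1.1402, -1.2434], [-1.1402, 4.0006, -1.1402], [-1.2434, -1.1402, 4.0006]]
  r_p     = [-1.1402, -1.2434, 1.1304]
Written out (R1..R3):
  (R1) 4.0006 phi_1 - 1.1402 phi_2 - 1.2434 phi_3 = -1.1402
  (R2) -1.1402 phi_1 + 4.0006 phi_2 - 1.1402 phi_3 = -1.2434
  (R3) -1.2434 phi_1 - 1.1402 phi_2 + 4.0006 phi_3 = 1.1304
Gaussian elimination:
  R2 <- R2 - (-1.1402/4.0006) R1 = R2 - (-0.285007) R1:  3.675635 phi_2 - 1.494578 phi_3 = -1.568365
  R3 <- R3 - (-1.2434/4.0006) R1 = R3 - (-0.310803) R1:  -1.494578 phi_2 + 3.614147 phi_3 = 0.776022
  R3 <- R3 - (-1.494578/3.675635) R2 = R3 - (-0.406618) R2:  3.006425 phi_3 = 0.138297
Back-substitution:
  phi_hat_3 = 0.138297 / 3.006425 = 0.046
  phi_hat_2 = (-1.568365 - (-1.494578)(0.046)) / 3.675635 = -0.407988
  phi_hat_1 = (-1.1402 - (-1.1402)(-0.407988) - (-1.2434)(0.046)) / 4.0006 = -0.38699
So phi_hat = [-0.3870, -0.4080, 0.0460].
Therefore phi_hat_3 = 0.0460.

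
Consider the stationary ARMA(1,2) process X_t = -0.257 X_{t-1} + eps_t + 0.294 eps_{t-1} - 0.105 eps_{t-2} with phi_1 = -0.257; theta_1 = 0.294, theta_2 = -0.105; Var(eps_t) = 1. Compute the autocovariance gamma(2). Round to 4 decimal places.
\gamma(2) = -0.1125

Multiply the model equation by X_{t-k} and take expectations. With theta_0 = psi_0 = 1 and psi_j the MA(infinity) weights, this gives
  gamma(k) - sum_i phi_i gamma(k-i) = c_k,
  c_k = sigma^2 * sum_{j=k..q} theta_j psi_{j-k}   (c_k = 0 for k > q),
using gamma(-m) = gamma(m).
psi-weights needed (psi_j = theta_j + sum_i phi_i psi_{j-i}):
  psi_1 = theta_1 + phi_1 = 0.294 + (-0.257) = 0.037
  psi_2 = theta_2 + phi_1 psi_1 = -0.105 + (-0.257)(0.037) = -0.114509
Right-hand sides:
  c_0 = sigma^2 (1 + theta_1 psi_1 + theta_2 psi_2) = 1 * (1 + (0.294)(0.037) + (-0.105)(-0.114509)) = 1 * 1.022901 = 1.022901
  c_1 = sigma^2 (theta_1 + theta_2 psi_1) = 1 * (0.294 + (-0.105)(0.037)) = 0.290115
  c_2 = sigma^2 theta_2 = 1 * (-0.105) = -0.105
Equations for k = 0 and k = 1 (AR order 1):
  gamma(0) = phi_1 gamma(1) + c_0
  gamma(1) = phi_1 gamma(0) + c_1
Substituting the second into the first: gamma(0) (1 - phi_1^2) = c_0 + phi_1 c_1, so
  gamma(0) = (c_0 + phi_1 c_1) / (1 - phi_1^2) = (1.022901 + (-0.257)(0.290115)) / (1 - (-0.257)^2) = 0.948342 / 0.933951 = 1.015409.
  gamma(1) = phi_1 gamma(0) + c_1 = (-0.257)(1.015409) + (0.290115) = 0.029155.
For k = 2: gamma(2) = phi_1 gamma(1) + c_2
  = (-0.257)(0.029155) + (-0.105) = -0.112493.
Therefore gamma(2) = -0.1125 (to 4 decimal places).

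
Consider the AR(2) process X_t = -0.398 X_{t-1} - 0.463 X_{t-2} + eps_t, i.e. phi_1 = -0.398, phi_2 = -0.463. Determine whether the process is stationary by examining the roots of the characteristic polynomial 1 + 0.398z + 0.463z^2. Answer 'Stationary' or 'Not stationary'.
\text{Stationary}

The AR(p) characteristic polynomial is P(z) = 1 + 0.398z + 0.463z^2.
Stationarity requires all roots to lie outside the unit circle, i.e. |z| > 1 for every root.
Set 1 + (0.398) z + (0.463) z^2 = 0, i.e. a z^2 + b z + c = 0 with a = 0.463, b = 0.398, c = 1.
Discriminant D = b^2 - 4ac = (0.398)^2 - 4*(0.463)*1 = 0.158404 - (1.852) = -1.693596.
D < 0, so the roots are the complex-conjugate pair z = (-b +/- i sqrt(-D)) / (2a) = -0.4298 +/- 1.4054i.
For a conjugate pair |z|^2 = z * conj(z) = (product of roots) = c/a = 1/(0.463) = 2.159827, so |z| = sqrt(2.159827) = 1.4696 for both roots.
Moduli of all roots: 1.4696, 1.4696.
All moduli strictly greater than 1? Yes.
Verdict: Stationary.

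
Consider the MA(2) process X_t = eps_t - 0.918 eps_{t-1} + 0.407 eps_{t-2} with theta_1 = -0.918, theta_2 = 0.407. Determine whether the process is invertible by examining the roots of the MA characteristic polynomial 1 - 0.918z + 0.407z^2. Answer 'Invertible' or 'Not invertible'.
\text{Invertible}

The MA(q) characteristic polynomial is P(z) = 1 - 0.918z + 0.407z^2.
Invertibility requires all roots to lie outside the unit circle, i.e. |z| > 1 for every root.
Set 1 + (-0.918) z + (0.407) z^2 = 0, i.e. a z^2 + b z + c = 0 with a = 0.407, b = -0.918, c = 1.
Discriminant D = b^2 - 4ac = (-0.918)^2 - 4*(0.407)*1 = 0.842724 - (1.628) = -0.785276.
D < 0, so the roots are the complex-conjugate pair z = (-b +/- i sqrt(-D)) / (2a) = 1.1278 +/- 1.0886i.
For a conjugate pair |z|^2 = z * conj(z) = (product of roots) = c/a = 1/(0.407) = 2.457002, so |z| = sqrt(2.457002) = 1.5675 for both roots.
Moduli of all roots: 1.5675, 1.5675.
All moduli strictly greater than 1? Yes.
Verdict: Invertible.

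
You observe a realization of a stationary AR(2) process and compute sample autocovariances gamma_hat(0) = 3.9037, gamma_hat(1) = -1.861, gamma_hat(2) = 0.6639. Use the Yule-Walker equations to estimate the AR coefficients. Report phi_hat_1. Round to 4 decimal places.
\hat\phi_{1} = -0.5120

The Yule-Walker equations for an AR(p) process read, in matrix form,
  Gamma_p phi = r_p,   with   (Gamma_p)_{ij} = gamma(|i - j|),
                       (r_p)_i = gamma(i),   i,j = 1..p.
Substitute the sample gammas (Toeplitz matrix and right-hand side of size 2):
  Gamma_p = [[3.9037, -1.861], [-1.861, 3.9037]]
  r_p     = [-1.861, 0.6639]
Written out:
  3.9037 phi_1 - 1.861 phi_2 = -1.861
  -1.861 phi_1 + 3.9037 phi_2 = 0.6639
Solve by Cramer's rule:
  det = gamma(0)^2 - gamma(1)^2 = (3.9037)^2 - (-1.861)^2 = 15.23887369 - 3.463321 = 11.77555269
  phi_hat_1 = [gamma(1) gamma(0) - gamma(1) gamma(2)] / det = [(-1.861)(3.9037) - (-1.861)(0.6639)] / 11.77555269 = -6.0292678 / 11.77555269 = -0.512
  phi_hat_2 = [gamma(0) gamma(2) - gamma(1)^2] / det = [(3.9037)(0.6639) - (-1.861)^2] / 11.77555269 = -0.87165457 / 11.77555269 = -0.074
So phi_hat = [-0.5120, -0.0740].
Therefore phi_hat_1 = -0.5120.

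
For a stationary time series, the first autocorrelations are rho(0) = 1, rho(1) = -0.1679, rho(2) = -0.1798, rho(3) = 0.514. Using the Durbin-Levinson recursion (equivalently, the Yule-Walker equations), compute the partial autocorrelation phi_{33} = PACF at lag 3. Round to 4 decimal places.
\phi_{33} = 0.4760

The PACF at lag k is phi_{kk}, the last component of the solution
to the Yule-Walker system G_k phi = r_k where
  (G_k)_{ij} = rho(|i - j|), (r_k)_i = rho(i), i,j = 1..k.
Equivalently, Durbin-Levinson gives phi_{kk} iteratively:
  phi_{11} = rho(1)
  phi_{kk} = [rho(k) - sum_{j=1..k-1} phi_{k-1,j} rho(k-j)]
            / [1 - sum_{j=1..k-1} phi_{k-1,j} rho(j)],
  phi_{k,j} = phi_{k-1,j} - phi_{kk} phi_{k-1,k-j},  j = 1..k-1.
Step k = 1:
  phi_11 = rho(1) = -0.1679.
Step k = 2:
  phi_22 = [rho(2) - phi_11 rho(1)] / [1 - phi_11 rho(1)] = [-0.1798 - (-0.1679)(-0.1679)] / [1 - (-0.1679)(-0.1679)]
         = -0.20799041 / 0.97180959 = -0.214024.
  Update: phi_21 = phi_11 - phi_22 phi_11 = -0.1679 - (-0.214024)(-0.1679) = -0.203835.
Step k = 3:
  phi_33 = [rho(3) - phi_21 rho(2) - phi_22 rho(1)] / [1 - phi_21 rho(1) - phi_22 rho(2)]
    numerator   = 0.514 - (-0.203835)(-0.1798) - (-0.214024)(-0.1679) = 0.44141594
    denominator = 1 - (-0.203835)(-0.1679) - (-0.214024)(-0.1798) = 0.92729469
  phi_33 = 0.44141594 / 0.92729469 = 0.476.
Therefore phi_{33} = 0.4760.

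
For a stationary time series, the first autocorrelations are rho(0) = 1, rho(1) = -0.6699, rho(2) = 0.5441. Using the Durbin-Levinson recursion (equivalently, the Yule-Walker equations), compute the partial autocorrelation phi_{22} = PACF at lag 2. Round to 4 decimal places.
\phi_{22} = 0.1729

The PACF at lag k is phi_{kk}, the last component of the solution
to the Yule-Walker system G_k phi = r_k where
  (G_k)_{ij} = rho(|i - j|), (r_k)_i = rho(i), i,j = 1..k.
Equivalently, Durbin-Levinson gives phi_{kk} iteratively:
  phi_{11} = rho(1)
  phi_{kk} = [rho(k) - sum_{j=1..k-1} phi_{k-1,j} rho(k-j)]
            / [1 - sum_{j=1..k-1} phi_{k-1,j} rho(j)],
  phi_{k,j} = phi_{k-1,j} - phi_{kk} phi_{k-1,k-j},  j = 1..k-1.
Step k = 1:
  phi_11 = rho(1) = -0.6699.
Step k = 2:
  phi_22 = [rho(2) - phi_11 rho(1)] / [1 - phi_11 rho(1)] = [0.5441 - (-0.6699)(-0.6699)] / [1 - (-0.6699)(-0.6699)]
         = 0.09533399 / 0.55123399 = 0.1729.
Therefore phi_{22} = 0.1729.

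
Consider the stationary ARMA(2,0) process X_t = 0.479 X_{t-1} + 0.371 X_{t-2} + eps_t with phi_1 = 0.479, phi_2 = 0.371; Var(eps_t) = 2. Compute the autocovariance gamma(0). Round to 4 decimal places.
\gamma(0) = 5.5209

Multiply the model equation by X_{t-k} and take expectations. With theta_0 = psi_0 = 1 and psi_j the MA(infinity) weights, this gives
  gamma(k) - sum_i phi_i gamma(k-i) = c_k,
  c_k = sigma^2 * sum_{j=k..q} theta_j psi_{j-k}   (c_k = 0 for k > q),
using gamma(-m) = gamma(m).
Pure AR (q = 0): c_0 = sigma^2 = 2, c_k = 0 for k >= 1.
Equations for k = 0, 1, 2 (AR order 2, c_2 = 0):
  (E0) gamma(0) = phi_1 gamma(1) + phi_2 gamma(2) + c_0
  (E1) gamma(1) = phi_1 gamma(0) + phi_2 gamma(1) + c_1
  (E2) gamma(2) = phi_1 gamma(1) + phi_2 gamma(0)
From (E1): gamma(1) = A gamma(0) + B with
  A = phi_1 / (1 - phi_2) = 0.479 / 0.629 = 0.761526,   B = c_1 / (1 - phi_2) = 0 / 0.629 = 0.
Insert (E2) into (E0): gamma(0) (1 - phi_2^2) = phi_1 (1 + phi_2) gamma(1) + c_0.
  phi_1 (1 + phi_2) = (0.479)(1.371) = 0.656709,   1 - phi_2^2 = 0.862359.
Replace gamma(1) by A gamma(0) + B and collect gamma(0):
  gamma(0) [0.862359 - (0.656709)(0.761526)] = c_0 = 2
  gamma(0) * 0.362258 = 2
  gamma(0) = 2 / 0.362258 = 5.520929.
Therefore gamma(0) = 5.5209 (to 4 decimal places).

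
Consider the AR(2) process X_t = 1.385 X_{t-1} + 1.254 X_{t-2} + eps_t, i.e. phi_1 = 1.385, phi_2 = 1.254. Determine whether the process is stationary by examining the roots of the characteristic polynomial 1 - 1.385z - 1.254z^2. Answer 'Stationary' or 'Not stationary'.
\text{Not stationary}

The AR(p) characteristic polynomial is P(z) = 1 - 1.385z - 1.254z^2.
Stationarity requires all roots to lie outside the unit circle, i.e. |z| > 1 for every root.
Set 1 + (-1.385) z + (-1.254) z^2 = 0, i.e. a z^2 + b z + c = 0 with a = -1.254, b = -1.385, c = 1.
Discriminant D = b^2 - 4ac = (-1.385)^2 - 4*(-1.254)*1 = 1.918225 - (-5.016) = 6.934225.
D >= 0, so the roots are real: z = (-b +/- sqrt(D)) / (2a) = (1.385 +/- 2.633292) / (-2.508).
  z_1 = (1.385 + 2.633292) / (-2.508) = -1.6022,   |z_1| = 1.6022.
  z_2 = (1.385 - 2.633292) / (-2.508) = 0.4977,   |z_2| = 0.4977.
Moduli of all roots: 1.6022, 0.4977.
All moduli strictly greater than 1? No.
Verdict: Not stationary.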